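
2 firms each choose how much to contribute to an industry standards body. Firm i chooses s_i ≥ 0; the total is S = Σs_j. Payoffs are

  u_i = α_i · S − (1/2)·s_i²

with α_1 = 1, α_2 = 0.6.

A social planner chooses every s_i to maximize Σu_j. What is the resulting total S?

3.2

Planner FOC: ∂(Σu_j)/∂s_i = (Σα_j) − s_i = 0, so s_i^SO = Σα_j = 1.6 for every i; S^SO = 3.2.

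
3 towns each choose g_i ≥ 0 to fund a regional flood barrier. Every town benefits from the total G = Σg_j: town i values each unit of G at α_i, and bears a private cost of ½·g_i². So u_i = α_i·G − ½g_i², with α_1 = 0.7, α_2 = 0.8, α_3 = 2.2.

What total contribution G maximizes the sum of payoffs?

Planner FOC: ∂(Σu_j)/∂g_i = (Σα_j) − g_i = 0, so g_i^SO = Σα_j = 3.7 for every i; G^SO = 11.1.

11.1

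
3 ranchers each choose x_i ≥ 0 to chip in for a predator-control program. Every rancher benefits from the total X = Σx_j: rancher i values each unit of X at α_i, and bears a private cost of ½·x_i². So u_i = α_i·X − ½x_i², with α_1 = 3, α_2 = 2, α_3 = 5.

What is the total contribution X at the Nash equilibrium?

Rancher i's FOC: ∂u_i/∂x_i = α_i − x_i = 0, so x_i* = α_i.
NE contributions = (3, 2, 5); X = 10.

10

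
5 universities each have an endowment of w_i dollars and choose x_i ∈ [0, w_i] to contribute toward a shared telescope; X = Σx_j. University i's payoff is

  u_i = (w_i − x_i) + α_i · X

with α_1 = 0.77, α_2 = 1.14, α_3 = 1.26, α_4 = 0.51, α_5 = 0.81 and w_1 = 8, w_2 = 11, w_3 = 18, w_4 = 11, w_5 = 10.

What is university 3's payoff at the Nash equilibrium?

∂u_i/∂x_i = α_i − 1, so university i contributes w_i if α_i > 1, else 0.
α_i > 1 for i ∈ {2, 3}; NE contributions (0, 11, 18, 0, 0), X = 29.
u_3 = (18 − 18) + 1.26·29 = 36.54.

36.54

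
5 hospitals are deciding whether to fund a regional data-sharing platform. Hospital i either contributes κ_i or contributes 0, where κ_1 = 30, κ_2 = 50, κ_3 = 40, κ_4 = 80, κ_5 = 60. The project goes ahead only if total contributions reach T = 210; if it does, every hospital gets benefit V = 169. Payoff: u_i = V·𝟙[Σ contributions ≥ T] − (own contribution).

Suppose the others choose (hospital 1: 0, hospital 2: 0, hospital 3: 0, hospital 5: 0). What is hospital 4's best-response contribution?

Others' total = 0. Even contributing 80 gives 80 < 210: no benefit either way.
Best response: 0.

0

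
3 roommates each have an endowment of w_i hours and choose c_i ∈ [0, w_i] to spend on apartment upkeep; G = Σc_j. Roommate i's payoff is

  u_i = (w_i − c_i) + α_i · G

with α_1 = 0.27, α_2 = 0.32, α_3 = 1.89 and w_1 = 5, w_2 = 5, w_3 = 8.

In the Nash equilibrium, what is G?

∂u_i/∂c_i = α_i − 1, so roommate i contributes w_i if α_i > 1, else 0.
α_i > 1 for i ∈ {3}; NE contributions (0, 0, 8), G = 8.

8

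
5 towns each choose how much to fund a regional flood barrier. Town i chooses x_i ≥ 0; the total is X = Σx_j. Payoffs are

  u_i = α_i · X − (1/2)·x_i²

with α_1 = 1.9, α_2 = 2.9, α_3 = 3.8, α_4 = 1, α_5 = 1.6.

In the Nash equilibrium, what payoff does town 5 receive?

16.64

Town i's FOC: ∂u_i/∂x_i = α_i − x_i = 0, so x_i* = α_i.
NE contributions = (1.9, 2.9, 3.8, 1, 1.6); X = 11.2.
u_5 = α_5·X − ½·(x_5)² = 1.6·11.2 − ½·1.6² = 16.64.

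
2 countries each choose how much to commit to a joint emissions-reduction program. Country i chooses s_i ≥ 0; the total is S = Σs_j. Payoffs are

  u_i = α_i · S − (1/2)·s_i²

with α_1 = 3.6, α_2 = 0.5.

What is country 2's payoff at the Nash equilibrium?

1.925

Country i's FOC: ∂u_i/∂s_i = α_i − s_i = 0, so s_i* = α_i.
NE contributions = (3.6, 0.5); S = 4.1.
u_2 = α_2·S − ½·(s_2)² = 0.5·4.1 − ½·0.5² = 1.925.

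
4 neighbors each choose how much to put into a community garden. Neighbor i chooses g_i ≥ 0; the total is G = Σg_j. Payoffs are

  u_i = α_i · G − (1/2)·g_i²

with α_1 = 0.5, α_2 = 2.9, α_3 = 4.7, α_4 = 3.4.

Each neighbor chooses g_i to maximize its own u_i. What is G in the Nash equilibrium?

11.5

Neighbor i's FOC: ∂u_i/∂g_i = α_i − g_i = 0, so g_i* = α_i.
NE contributions = (0.5, 2.9, 4.7, 3.4); G = 11.5.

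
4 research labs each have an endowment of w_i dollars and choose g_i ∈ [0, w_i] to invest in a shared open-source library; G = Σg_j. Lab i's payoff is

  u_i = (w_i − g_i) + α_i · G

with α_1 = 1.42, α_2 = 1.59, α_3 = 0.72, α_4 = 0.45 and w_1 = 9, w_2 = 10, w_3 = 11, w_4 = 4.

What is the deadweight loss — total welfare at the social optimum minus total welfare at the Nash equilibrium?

∂u_i/∂g_i = α_i − 1, so lab i contributes w_i if α_i > 1, else 0.
α_i > 1 for i ∈ {1, 2}; NE contributions (9, 10, 0, 0), G = 19.
W^NE = Σw_i − G^NE + (Σα_i)·G^NE = 34 + 3.18·19 = 94.42.
Planner: ∂(Σu_j)/∂g_i = Σα_j − 1 = 3.18 > 0, so everyone contributes w_i; G^SO = 34, W^SO = 34 + 3.18·34 = 142.12.
Deadweight loss = 47.7.

47.7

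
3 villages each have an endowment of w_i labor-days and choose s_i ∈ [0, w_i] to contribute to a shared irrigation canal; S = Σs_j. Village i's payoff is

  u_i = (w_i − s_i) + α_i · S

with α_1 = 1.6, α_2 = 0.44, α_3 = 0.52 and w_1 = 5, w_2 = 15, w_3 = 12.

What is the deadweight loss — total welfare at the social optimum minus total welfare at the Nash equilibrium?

∂u_i/∂s_i = α_i − 1, so village i contributes w_i if α_i > 1, else 0.
α_i > 1 for i ∈ {1}; NE contributions (5, 0, 0), S = 5.
W^NE = Σw_i − S^NE + (Σα_i)·S^NE = 32 + 1.56·5 = 39.8.
Planner: ∂(Σu_j)/∂s_i = Σα_j − 1 = 1.56 > 0, so everyone contributes w_i; S^SO = 32, W^SO = 32 + 1.56·32 = 81.92.
Deadweight loss = 42.12.

42.12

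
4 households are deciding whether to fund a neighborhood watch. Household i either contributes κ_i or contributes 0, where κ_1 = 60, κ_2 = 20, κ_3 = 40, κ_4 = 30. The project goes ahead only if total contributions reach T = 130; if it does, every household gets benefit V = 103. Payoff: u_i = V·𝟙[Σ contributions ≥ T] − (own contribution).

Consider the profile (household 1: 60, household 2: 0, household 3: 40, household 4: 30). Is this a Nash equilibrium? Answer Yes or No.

Total = 130 ≥ 130: provided.
Household 1 (pledges 60, payoff 43): dropping to 0 → total 70, payoff 0. No gain.
Household 2 (pledges 0, payoff 103): pledging 20 → total 150, payoff 83. No gain.
Household 3 (pledges 40, payoff 63): dropping to 0 → total 90, payoff 0. No gain.
Household 4 (pledges 30, payoff 73): dropping to 0 → total 100, payoff 0. No gain.

Yes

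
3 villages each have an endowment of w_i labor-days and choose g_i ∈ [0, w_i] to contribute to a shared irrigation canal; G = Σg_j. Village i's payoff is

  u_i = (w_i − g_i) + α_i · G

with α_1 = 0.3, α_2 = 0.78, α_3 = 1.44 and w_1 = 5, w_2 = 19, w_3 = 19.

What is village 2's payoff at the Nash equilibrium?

∂u_i/∂g_i = α_i − 1, so village i contributes w_i if α_i > 1, else 0.
α_i > 1 for i ∈ {3}; NE contributions (0, 0, 19), G = 19.
u_2 = (19 − 0) + 0.78·19 = 33.82.

33.82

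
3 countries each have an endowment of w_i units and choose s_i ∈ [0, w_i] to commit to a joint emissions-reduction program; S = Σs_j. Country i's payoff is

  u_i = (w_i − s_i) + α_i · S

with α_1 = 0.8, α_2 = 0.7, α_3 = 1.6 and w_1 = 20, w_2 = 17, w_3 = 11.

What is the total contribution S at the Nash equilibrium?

11

∂u_i/∂s_i = α_i − 1, so country i contributes w_i if α_i > 1, else 0.
α_i > 1 for i ∈ {3}; NE contributions (0, 0, 11), S = 11.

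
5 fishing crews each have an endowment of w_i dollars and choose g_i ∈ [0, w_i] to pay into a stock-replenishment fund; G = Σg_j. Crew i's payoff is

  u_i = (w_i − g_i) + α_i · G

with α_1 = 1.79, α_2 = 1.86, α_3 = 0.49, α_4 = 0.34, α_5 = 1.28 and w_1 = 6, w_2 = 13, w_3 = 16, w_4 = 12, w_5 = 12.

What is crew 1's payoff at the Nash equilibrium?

∂u_i/∂g_i = α_i − 1, so crew i contributes w_i if α_i > 1, else 0.
α_i > 1 for i ∈ {1, 2, 5}; NE contributions (6, 13, 0, 0, 12), G = 31.
u_1 = (6 − 6) + 1.79·31 = 55.49.

55.49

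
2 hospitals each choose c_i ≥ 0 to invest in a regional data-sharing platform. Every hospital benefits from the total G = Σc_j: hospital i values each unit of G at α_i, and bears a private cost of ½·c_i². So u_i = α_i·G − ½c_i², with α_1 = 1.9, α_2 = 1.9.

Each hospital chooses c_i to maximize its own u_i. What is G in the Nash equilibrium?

Hospital i's FOC: ∂u_i/∂c_i = α_i − c_i = 0, so c_i* = α_i.
NE contributions = (1.9, 1.9); G = 3.8.

3.8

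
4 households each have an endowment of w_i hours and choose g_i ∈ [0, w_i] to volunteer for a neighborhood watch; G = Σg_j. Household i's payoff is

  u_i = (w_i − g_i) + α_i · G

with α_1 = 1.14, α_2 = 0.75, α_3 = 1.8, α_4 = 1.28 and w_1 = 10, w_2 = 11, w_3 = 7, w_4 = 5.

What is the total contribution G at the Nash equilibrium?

∂u_i/∂g_i = α_i − 1, so household i contributes w_i if α_i > 1, else 0.
α_i > 1 for i ∈ {1, 3, 4}; NE contributions (10, 0, 7, 5), G = 22.

22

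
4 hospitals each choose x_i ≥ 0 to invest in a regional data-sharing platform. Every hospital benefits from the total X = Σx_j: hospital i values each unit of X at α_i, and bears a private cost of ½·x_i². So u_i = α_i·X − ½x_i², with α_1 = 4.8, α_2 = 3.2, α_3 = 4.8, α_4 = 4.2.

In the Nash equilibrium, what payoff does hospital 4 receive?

Hospital i's FOC: ∂u_i/∂x_i = α_i − x_i = 0, so x_i* = α_i.
NE contributions = (4.8, 3.2, 4.8, 4.2); X = 17.
u_4 = α_4·X − ½·(x_4)² = 4.2·17 − ½·4.2² = 62.58.

62.58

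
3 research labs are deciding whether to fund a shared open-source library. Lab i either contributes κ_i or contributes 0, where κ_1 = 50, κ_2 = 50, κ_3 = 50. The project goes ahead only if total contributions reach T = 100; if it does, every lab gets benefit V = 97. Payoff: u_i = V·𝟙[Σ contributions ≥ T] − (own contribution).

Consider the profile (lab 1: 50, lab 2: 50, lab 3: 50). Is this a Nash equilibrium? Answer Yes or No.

No

Total = 150 ≥ 100: provided.
Lab 1 (pledges 50, payoff 47): dropping to 0 → total 100, payoff 97. Profitable deviation.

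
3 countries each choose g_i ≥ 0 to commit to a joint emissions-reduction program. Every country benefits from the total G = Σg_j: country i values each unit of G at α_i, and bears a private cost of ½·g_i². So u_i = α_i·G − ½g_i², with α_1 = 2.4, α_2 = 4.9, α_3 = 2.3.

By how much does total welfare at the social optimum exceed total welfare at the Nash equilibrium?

63.61

Country i's FOC: ∂u_i/∂g_i = α_i − g_i = 0, so g_i* = α_i.
NE contributions = (2.4, 4.9, 2.3); G = 9.6.
W^NE = (Σα)·G − ½Σα_i² = 9.6² − ½·35.06 = 74.63.
Planner sets g_i = Σα_j = 9.6 for every i, so G^SO = 3·9.6 = 28.8.
W^SO = (Σα)·G^SO − ½·3·(Σα)² = (3/2)·9.6² = 138.24.
Deadweight loss = W^SO − W^NE = 63.61.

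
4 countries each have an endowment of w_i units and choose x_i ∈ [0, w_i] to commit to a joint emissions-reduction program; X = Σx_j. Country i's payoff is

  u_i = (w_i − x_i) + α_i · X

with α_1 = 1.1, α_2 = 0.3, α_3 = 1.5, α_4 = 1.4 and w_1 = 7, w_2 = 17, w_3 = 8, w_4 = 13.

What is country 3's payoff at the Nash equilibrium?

42

∂u_i/∂x_i = α_i − 1, so country i contributes w_i if α_i > 1, else 0.
α_i > 1 for i ∈ {1, 3, 4}; NE contributions (7, 0, 8, 13), X = 28.
u_3 = (8 − 8) + 1.5·28 = 42.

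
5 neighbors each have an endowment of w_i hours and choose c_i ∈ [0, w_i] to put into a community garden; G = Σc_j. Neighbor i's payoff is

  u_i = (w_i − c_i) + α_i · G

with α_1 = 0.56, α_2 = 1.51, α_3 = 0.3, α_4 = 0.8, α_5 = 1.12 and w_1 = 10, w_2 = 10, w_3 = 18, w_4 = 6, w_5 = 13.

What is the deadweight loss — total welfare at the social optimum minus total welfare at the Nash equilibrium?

∂u_i/∂c_i = α_i − 1, so neighbor i contributes w_i if α_i > 1, else 0.
α_i > 1 for i ∈ {2, 5}; NE contributions (0, 10, 0, 0, 13), G = 23.
W^NE = Σw_i − G^NE + (Σα_i)·G^NE = 57 + 3.29·23 = 132.67.
Planner: ∂(Σu_j)/∂c_i = Σα_j − 1 = 3.29 > 0, so everyone contributes w_i; G^SO = 57, W^SO = 57 + 3.29·57 = 244.53.
Deadweight loss = 111.86.

111.86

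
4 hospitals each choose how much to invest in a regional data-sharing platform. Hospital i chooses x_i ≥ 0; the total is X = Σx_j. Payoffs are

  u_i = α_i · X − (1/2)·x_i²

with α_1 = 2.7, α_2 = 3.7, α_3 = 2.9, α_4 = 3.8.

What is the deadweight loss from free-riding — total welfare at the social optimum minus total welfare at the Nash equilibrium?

Hospital i's FOC: ∂u_i/∂x_i = α_i − x_i = 0, so x_i* = α_i.
NE contributions = (2.7, 3.7, 2.9, 3.8); X = 13.1.
W^NE = (Σα)·X − ½Σα_i² = 13.1² − ½·43.83 = 149.695.
Planner sets x_i = Σα_j = 13.1 for every i, so X^SO = 4·13.1 = 52.4.
W^SO = (Σα)·X^SO − ½·4·(Σα)² = (4/2)·13.1² = 343.22.
Deadweight loss = W^SO − W^NE = 193.525.

193.525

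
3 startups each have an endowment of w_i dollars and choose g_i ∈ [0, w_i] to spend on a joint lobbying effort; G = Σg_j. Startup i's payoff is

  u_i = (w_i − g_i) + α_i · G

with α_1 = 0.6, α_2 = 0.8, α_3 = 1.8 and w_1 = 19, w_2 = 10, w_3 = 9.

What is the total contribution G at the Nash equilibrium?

9

∂u_i/∂g_i = α_i − 1, so startup i contributes w_i if α_i > 1, else 0.
α_i > 1 for i ∈ {3}; NE contributions (0, 0, 9), G = 9.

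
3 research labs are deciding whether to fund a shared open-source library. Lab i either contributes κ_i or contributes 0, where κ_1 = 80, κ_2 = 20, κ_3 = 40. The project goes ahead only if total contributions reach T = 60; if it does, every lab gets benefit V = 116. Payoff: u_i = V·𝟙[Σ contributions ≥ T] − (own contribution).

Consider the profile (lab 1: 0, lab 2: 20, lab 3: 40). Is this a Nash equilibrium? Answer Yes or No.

Total = 60 ≥ 60: provided.
Lab 1 (pledges 0, payoff 116): pledging 80 → total 140, payoff 36. No gain.
Lab 2 (pledges 20, payoff 96): dropping to 0 → total 40, payoff 0. No gain.
Lab 3 (pledges 40, payoff 76): dropping to 0 → total 20, payoff 0. No gain.

Yes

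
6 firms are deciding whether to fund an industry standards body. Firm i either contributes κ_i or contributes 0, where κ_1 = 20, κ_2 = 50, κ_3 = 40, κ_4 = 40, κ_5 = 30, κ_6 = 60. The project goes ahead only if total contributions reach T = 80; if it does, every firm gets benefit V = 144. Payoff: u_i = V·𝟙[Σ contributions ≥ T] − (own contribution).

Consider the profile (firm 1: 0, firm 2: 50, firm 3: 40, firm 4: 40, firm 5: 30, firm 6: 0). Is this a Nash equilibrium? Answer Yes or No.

Total = 160 ≥ 80: provided.
Firm 1 (pledges 0, payoff 144): pledging 20 → total 180, payoff 124. No gain.
Firm 2 (pledges 50, payoff 94): dropping to 0 → total 110, payoff 144. Profitable deviation.

No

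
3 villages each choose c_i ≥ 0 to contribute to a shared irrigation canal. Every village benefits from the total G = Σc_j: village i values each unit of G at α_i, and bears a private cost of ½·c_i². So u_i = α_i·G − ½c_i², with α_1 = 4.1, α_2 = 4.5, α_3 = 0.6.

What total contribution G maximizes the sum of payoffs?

27.6

Planner FOC: ∂(Σu_j)/∂c_i = (Σα_j) − c_i = 0, so c_i^SO = Σα_j = 9.2 for every i; G^SO = 27.6.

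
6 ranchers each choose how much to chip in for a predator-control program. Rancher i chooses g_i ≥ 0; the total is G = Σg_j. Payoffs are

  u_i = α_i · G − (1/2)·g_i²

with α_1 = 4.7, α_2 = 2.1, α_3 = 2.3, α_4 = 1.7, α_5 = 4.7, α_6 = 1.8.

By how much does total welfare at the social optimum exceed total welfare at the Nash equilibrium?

Rancher i's FOC: ∂u_i/∂g_i = α_i − g_i = 0, so g_i* = α_i.
NE contributions = (4.7, 2.1, 2.3, 1.7, 4.7, 1.8); G = 17.3.
W^NE = (Σα)·G − ½Σα_i² = 17.3² − ½·60.01 = 269.285.
Planner sets g_i = Σα_j = 17.3 for every i, so G^SO = 6·17.3 = 103.8.
W^SO = (Σα)·G^SO − ½·6·(Σα)² = (6/2)·17.3² = 897.87.
Deadweight loss = W^SO − W^NE = 628.585.

628.585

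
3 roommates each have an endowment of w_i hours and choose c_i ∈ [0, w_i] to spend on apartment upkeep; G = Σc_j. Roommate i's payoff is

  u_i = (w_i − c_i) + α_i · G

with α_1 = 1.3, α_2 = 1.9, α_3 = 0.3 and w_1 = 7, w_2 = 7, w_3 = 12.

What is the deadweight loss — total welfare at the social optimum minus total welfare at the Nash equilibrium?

∂u_i/∂c_i = α_i − 1, so roommate i contributes w_i if α_i > 1, else 0.
α_i > 1 for i ∈ {1, 2}; NE contributions (7, 7, 0), G = 14.
W^NE = Σw_i − G^NE + (Σα_i)·G^NE = 26 + 2.5·14 = 61.
Planner: ∂(Σu_j)/∂c_i = Σα_j − 1 = 2.5 > 0, so everyone contributes w_i; G^SO = 26, W^SO = 26 + 2.5·26 = 91.
Deadweight loss = 30.

30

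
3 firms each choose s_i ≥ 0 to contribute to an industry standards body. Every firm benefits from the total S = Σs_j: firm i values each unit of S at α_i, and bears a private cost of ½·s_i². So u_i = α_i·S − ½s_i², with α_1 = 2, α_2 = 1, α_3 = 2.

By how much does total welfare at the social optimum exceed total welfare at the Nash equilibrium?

17

Firm i's FOC: ∂u_i/∂s_i = α_i − s_i = 0, so s_i* = α_i.
NE contributions = (2, 1, 2); S = 5.
W^NE = (Σα)·S − ½Σα_i² = 5² − ½·9 = 20.5.
Planner sets s_i = Σα_j = 5 for every i, so S^SO = 3·5 = 15.
W^SO = (Σα)·S^SO − ½·3·(Σα)² = (3/2)·5² = 37.5.
Deadweight loss = W^SO − W^NE = 17.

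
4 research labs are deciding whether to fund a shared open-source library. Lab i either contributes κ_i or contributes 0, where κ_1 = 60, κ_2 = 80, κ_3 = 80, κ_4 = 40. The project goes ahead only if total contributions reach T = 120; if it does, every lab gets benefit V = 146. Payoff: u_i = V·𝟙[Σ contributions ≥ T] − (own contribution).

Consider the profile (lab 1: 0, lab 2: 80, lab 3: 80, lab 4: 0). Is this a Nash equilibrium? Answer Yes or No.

Total = 160 ≥ 120: provided.
Lab 1 (pledges 0, payoff 146): pledging 60 → total 220, payoff 86. No gain.
Lab 2 (pledges 80, payoff 66): dropping to 0 → total 80, payoff 0. No gain.
Lab 3 (pledges 80, payoff 66): dropping to 0 → total 80, payoff 0. No gain.
Lab 4 (pledges 0, payoff 146): pledging 40 → total 200, payoff 106. No gain.

Yes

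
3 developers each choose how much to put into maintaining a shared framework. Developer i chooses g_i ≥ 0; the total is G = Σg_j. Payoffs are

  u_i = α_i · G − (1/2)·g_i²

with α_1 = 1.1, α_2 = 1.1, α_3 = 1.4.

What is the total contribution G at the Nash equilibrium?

3.6

Developer i's FOC: ∂u_i/∂g_i = α_i − g_i = 0, so g_i* = α_i.
NE contributions = (1.1, 1.1, 1.4); G = 3.6.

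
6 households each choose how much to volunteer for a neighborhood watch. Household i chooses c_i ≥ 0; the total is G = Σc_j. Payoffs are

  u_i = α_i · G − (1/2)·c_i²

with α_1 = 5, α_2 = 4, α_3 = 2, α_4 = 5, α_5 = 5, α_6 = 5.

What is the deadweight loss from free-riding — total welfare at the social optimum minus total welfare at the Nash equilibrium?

Household i's FOC: ∂u_i/∂c_i = α_i − c_i = 0, so c_i* = α_i.
NE contributions = (5, 4, 2, 5, 5, 5); G = 26.
W^NE = (Σα)·G − ½Σα_i² = 26² − ½·120 = 616.
Planner sets c_i = Σα_j = 26 for every i, so G^SO = 6·26 = 156.
W^SO = (Σα)·G^SO − ½·6·(Σα)² = (6/2)·26² = 2028.
Deadweight loss = W^SO − W^NE = 1412.

1412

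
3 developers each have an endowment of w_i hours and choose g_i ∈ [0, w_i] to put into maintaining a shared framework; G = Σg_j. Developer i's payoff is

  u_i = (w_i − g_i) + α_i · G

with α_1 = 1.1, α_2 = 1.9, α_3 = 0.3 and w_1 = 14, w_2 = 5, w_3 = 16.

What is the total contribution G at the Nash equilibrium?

19

∂u_i/∂g_i = α_i − 1, so developer i contributes w_i if α_i > 1, else 0.
α_i > 1 for i ∈ {1, 2}; NE contributions (14, 5, 0), G = 19.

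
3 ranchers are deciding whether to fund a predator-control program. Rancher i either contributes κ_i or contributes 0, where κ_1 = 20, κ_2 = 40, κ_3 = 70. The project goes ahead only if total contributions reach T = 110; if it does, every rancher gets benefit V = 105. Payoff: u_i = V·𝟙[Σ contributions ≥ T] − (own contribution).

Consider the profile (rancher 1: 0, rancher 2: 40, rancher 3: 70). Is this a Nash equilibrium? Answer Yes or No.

Yes

Total = 110 ≥ 110: provided.
Rancher 1 (pledges 0, payoff 105): pledging 20 → total 130, payoff 85. No gain.
Rancher 2 (pledges 40, payoff 65): dropping to 0 → total 70, payoff 0. No gain.
Rancher 3 (pledges 70, payoff 35): dropping to 0 → total 40, payoff 0. No gain.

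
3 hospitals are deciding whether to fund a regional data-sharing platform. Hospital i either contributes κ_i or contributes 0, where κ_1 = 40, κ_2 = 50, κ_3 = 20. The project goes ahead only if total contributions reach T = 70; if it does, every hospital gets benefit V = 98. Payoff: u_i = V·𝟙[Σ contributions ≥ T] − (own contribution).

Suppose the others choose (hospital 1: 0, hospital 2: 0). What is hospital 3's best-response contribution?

0

Others' total = 0. Even contributing 20 gives 20 < 70: no benefit either way.
Best response: 0.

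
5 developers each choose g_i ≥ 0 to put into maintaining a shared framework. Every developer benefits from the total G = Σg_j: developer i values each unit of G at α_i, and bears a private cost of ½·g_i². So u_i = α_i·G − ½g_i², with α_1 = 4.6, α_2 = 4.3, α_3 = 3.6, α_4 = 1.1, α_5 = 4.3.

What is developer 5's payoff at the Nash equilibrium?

Developer i's FOC: ∂u_i/∂g_i = α_i − g_i = 0, so g_i* = α_i.
NE contributions = (4.6, 4.3, 3.6, 1.1, 4.3); G = 17.9.
u_5 = α_5·G − ½·(g_5)² = 4.3·17.9 − ½·4.3² = 67.725.

67.725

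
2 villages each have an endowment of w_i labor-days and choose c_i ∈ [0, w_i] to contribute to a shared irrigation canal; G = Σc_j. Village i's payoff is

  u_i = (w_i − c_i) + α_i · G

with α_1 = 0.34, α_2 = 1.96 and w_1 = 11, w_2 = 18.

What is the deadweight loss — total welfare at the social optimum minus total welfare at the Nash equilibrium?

∂u_i/∂c_i = α_i − 1, so village i contributes w_i if α_i > 1, else 0.
α_i > 1 for i ∈ {2}; NE contributions (0, 18), G = 18.
W^NE = Σw_i − G^NE + (Σα_i)·G^NE = 29 + 1.3·18 = 52.4.
Planner: ∂(Σu_j)/∂c_i = Σα_j − 1 = 1.3 > 0, so everyone contributes w_i; G^SO = 29, W^SO = 29 + 1.3·29 = 66.7.
Deadweight loss = 14.3.

14.3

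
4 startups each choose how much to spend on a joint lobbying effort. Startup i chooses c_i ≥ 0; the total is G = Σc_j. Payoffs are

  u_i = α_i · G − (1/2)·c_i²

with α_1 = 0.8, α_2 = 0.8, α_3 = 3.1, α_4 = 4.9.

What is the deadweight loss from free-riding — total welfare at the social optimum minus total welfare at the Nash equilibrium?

109.61

Startup i's FOC: ∂u_i/∂c_i = α_i − c_i = 0, so c_i* = α_i.
NE contributions = (0.8, 0.8, 3.1, 4.9); G = 9.6.
W^NE = (Σα)·G − ½Σα_i² = 9.6² − ½·34.9 = 74.71.
Planner sets c_i = Σα_j = 9.6 for every i, so G^SO = 4·9.6 = 38.4.
W^SO = (Σα)·G^SO − ½·4·(Σα)² = (4/2)·9.6² = 184.32.
Deadweight loss = W^SO − W^NE = 109.61.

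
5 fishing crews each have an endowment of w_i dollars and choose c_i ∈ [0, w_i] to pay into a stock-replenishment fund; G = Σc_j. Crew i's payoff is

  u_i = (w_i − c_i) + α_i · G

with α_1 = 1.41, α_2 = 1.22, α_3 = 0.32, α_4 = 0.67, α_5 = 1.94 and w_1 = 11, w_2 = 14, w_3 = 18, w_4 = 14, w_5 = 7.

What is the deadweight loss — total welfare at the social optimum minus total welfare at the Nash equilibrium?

145.92

∂u_i/∂c_i = α_i − 1, so crew i contributes w_i if α_i > 1, else 0.
α_i > 1 for i ∈ {1, 2, 5}; NE contributions (11, 14, 0, 0, 7), G = 32.
W^NE = Σw_i − G^NE + (Σα_i)·G^NE = 64 + 4.56·32 = 209.92.
Planner: ∂(Σu_j)/∂c_i = Σα_j − 1 = 4.56 > 0, so everyone contributes w_i; G^SO = 64, W^SO = 64 + 4.56·64 = 355.84.
Deadweight loss = 145.92.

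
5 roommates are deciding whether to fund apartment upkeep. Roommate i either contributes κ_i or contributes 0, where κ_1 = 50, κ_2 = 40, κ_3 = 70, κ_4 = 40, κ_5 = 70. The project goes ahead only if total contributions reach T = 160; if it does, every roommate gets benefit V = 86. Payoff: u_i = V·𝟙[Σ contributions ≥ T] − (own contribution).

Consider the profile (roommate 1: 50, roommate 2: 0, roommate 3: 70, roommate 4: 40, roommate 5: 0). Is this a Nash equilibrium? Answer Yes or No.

Yes

Total = 160 ≥ 160: provided.
Roommate 1 (pledges 50, payoff 36): dropping to 0 → total 110, payoff 0. No gain.
Roommate 2 (pledges 0, payoff 86): pledging 40 → total 200, payoff 46. No gain.
Roommate 3 (pledges 70, payoff 16): dropping to 0 → total 90, payoff 0. No gain.
Roommate 4 (pledges 40, payoff 46): dropping to 0 → total 120, payoff 0. No gain.
Roommate 5 (pledges 0, payoff 86): pledging 70 → total 230, payoff 16. No gain.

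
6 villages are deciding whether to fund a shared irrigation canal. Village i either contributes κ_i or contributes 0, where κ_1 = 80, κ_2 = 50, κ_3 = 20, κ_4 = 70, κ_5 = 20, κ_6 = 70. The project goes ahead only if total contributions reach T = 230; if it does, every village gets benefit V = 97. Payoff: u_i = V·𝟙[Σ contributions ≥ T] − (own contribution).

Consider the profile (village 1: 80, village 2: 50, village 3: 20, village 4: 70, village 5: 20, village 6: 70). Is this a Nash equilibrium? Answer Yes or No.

No

Total = 310 ≥ 230: provided.
Village 1 (pledges 80, payoff 17): dropping to 0 → total 230, payoff 97. Profitable deviation.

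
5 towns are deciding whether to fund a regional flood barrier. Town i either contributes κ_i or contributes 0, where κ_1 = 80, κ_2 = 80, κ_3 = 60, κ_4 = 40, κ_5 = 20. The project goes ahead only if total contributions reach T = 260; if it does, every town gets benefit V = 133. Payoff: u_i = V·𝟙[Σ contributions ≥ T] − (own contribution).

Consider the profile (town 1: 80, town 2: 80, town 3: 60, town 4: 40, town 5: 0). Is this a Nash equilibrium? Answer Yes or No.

Yes

Total = 260 ≥ 260: provided.
Town 1 (pledges 80, payoff 53): dropping to 0 → total 180, payoff 0. No gain.
Town 2 (pledges 80, payoff 53): dropping to 0 → total 180, payoff 0. No gain.
Town 3 (pledges 60, payoff 73): dropping to 0 → total 200, payoff 0. No gain.
Town 4 (pledges 40, payoff 93): dropping to 0 → total 220, payoff 0. No gain.
Town 5 (pledges 0, payoff 133): pledging 20 → total 280, payoff 113. No gain.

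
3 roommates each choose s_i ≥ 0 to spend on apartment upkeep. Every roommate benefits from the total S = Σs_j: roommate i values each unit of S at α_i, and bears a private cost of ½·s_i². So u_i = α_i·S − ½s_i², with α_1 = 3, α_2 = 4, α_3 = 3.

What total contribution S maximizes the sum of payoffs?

Planner FOC: ∂(Σu_j)/∂s_i = (Σα_j) − s_i = 0, so s_i^SO = Σα_j = 10 for every i; S^SO = 30.

30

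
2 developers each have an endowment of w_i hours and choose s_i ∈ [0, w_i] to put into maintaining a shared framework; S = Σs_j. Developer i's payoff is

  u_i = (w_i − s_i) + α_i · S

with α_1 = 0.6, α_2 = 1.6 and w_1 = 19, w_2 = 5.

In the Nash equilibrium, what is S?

∂u_i/∂s_i = α_i − 1, so developer i contributes w_i if α_i > 1, else 0.
α_i > 1 for i ∈ {2}; NE contributions (0, 5), S = 5.

5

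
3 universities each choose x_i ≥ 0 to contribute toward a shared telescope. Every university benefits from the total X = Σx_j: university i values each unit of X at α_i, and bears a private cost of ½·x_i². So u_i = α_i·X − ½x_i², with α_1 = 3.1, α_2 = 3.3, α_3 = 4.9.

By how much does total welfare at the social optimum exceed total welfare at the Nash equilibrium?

University i's FOC: ∂u_i/∂x_i = α_i − x_i = 0, so x_i* = α_i.
NE contributions = (3.1, 3.3, 4.9); X = 11.3.
W^NE = (Σα)·X − ½Σα_i² = 11.3² − ½·44.51 = 105.435.
Planner sets x_i = Σα_j = 11.3 for every i, so X^SO = 3·11.3 = 33.9.
W^SO = (Σα)·X^SO − ½·3·(Σα)² = (3/2)·11.3² = 191.535.
Deadweight loss = W^SO − W^NE = 86.1.

86.1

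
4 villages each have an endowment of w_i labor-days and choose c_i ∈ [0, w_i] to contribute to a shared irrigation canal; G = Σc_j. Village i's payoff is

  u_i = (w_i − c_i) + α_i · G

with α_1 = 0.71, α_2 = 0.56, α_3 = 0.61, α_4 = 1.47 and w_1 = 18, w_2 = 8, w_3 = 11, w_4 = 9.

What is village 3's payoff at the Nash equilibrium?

∂u_i/∂c_i = α_i − 1, so village i contributes w_i if α_i > 1, else 0.
α_i > 1 for i ∈ {4}; NE contributions (0, 0, 0, 9), G = 9.
u_3 = (11 − 0) + 0.61·9 = 16.49.

16.49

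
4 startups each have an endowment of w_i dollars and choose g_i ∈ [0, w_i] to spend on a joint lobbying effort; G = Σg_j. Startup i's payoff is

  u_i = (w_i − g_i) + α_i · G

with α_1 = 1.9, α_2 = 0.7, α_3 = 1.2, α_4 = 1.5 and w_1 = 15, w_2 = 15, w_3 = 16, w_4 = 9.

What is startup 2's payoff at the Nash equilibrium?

43

∂u_i/∂g_i = α_i − 1, so startup i contributes w_i if α_i > 1, else 0.
α_i > 1 for i ∈ {1, 3, 4}; NE contributions (15, 0, 16, 9), G = 40.
u_2 = (15 − 0) + 0.7·40 = 43.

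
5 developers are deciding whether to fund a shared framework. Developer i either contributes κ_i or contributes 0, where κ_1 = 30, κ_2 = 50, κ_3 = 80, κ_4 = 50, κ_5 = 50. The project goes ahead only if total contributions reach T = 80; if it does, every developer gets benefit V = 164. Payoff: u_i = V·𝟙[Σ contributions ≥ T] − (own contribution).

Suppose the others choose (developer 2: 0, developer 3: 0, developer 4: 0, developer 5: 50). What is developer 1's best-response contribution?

Others' total = 50. Contributing 30 brings total to 80 ≥ 80: gain V − κ_1 = 134.
Best response: 30.

30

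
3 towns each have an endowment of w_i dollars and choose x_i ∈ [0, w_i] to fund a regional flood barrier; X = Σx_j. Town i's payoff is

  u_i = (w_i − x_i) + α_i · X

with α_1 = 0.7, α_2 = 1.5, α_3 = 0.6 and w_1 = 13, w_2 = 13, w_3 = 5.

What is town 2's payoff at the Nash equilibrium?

19.5

∂u_i/∂x_i = α_i − 1, so town i contributes w_i if α_i > 1, else 0.
α_i > 1 for i ∈ {2}; NE contributions (0, 13, 0), X = 13.
u_2 = (13 − 13) + 1.5·13 = 19.5.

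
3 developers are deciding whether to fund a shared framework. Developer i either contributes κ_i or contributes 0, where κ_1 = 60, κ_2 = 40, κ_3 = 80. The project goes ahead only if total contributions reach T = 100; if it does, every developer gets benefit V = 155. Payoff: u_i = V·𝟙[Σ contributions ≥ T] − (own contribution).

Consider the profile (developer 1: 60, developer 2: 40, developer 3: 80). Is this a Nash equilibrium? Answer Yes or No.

No

Total = 180 ≥ 100: provided.
Developer 1 (pledges 60, payoff 95): dropping to 0 → total 120, payoff 155. Profitable deviation.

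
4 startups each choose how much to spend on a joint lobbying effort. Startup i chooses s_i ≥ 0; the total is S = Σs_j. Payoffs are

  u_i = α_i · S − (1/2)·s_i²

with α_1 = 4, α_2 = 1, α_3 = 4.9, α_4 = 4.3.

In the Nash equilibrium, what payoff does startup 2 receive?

Startup i's FOC: ∂u_i/∂s_i = α_i − s_i = 0, so s_i* = α_i.
NE contributions = (4, 1, 4.9, 4.3); S = 14.2.
u_2 = α_2·S − ½·(s_2)² = 1·14.2 − ½·1² = 13.7.

13.7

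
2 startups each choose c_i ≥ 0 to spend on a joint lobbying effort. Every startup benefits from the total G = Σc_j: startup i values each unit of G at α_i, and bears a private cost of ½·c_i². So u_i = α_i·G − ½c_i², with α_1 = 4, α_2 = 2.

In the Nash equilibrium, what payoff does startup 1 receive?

Startup i's FOC: ∂u_i/∂c_i = α_i − c_i = 0, so c_i* = α_i.
NE contributions = (4, 2); G = 6.
u_1 = α_1·G − ½·(c_1)² = 4·6 − ½·4² = 16.

16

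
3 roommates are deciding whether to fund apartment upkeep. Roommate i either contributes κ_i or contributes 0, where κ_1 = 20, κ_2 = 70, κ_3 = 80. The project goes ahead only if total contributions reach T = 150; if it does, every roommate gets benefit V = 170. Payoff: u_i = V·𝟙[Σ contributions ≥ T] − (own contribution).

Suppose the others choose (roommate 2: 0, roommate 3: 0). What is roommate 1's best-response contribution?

Others' total = 0. Even contributing 20 gives 20 < 150: no benefit either way.
Best response: 0.

0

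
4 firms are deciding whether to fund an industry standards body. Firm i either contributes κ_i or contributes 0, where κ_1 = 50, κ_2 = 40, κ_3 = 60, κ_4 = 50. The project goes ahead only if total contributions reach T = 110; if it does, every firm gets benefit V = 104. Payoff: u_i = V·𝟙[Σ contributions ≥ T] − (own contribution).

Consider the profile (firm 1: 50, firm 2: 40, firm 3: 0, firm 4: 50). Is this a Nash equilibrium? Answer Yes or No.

Yes

Total = 140 ≥ 110: provided.
Firm 1 (pledges 50, payoff 54): dropping to 0 → total 90, payoff 0. No gain.
Firm 2 (pledges 40, payoff 64): dropping to 0 → total 100, payoff 0. No gain.
Firm 3 (pledges 0, payoff 104): pledging 60 → total 200, payoff 44. No gain.
Firm 4 (pledges 50, payoff 54): dropping to 0 → total 90, payoff 0. No gain.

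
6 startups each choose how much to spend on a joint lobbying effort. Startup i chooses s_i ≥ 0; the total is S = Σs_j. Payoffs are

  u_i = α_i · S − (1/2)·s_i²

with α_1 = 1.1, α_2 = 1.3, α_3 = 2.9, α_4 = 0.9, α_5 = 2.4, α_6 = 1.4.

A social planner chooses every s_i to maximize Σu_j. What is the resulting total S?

Planner FOC: ∂(Σu_j)/∂s_i = (Σα_j) − s_i = 0, so s_i^SO = Σα_j = 10 for every i; S^SO = 60.

60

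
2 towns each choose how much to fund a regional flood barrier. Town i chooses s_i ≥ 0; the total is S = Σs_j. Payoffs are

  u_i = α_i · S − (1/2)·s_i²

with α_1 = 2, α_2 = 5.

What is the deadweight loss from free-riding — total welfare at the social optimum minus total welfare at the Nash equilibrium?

14.5

Town i's FOC: ∂u_i/∂s_i = α_i − s_i = 0, so s_i* = α_i.
NE contributions = (2, 5); S = 7.
W^NE = (Σα)·S − ½Σα_i² = 7² − ½·29 = 34.5.
Planner sets s_i = Σα_j = 7 for every i, so S^SO = 2·7 = 14.
W^SO = (Σα)·S^SO − ½·2·(Σα)² = (2/2)·7² = 49.
Deadweight loss = W^SO − W^NE = 14.5.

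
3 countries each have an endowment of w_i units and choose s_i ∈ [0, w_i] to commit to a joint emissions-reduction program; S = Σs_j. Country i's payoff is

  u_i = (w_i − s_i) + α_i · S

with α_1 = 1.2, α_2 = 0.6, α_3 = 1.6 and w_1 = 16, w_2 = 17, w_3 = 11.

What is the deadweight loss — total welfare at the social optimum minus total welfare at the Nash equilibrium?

40.8

∂u_i/∂s_i = α_i − 1, so country i contributes w_i if α_i > 1, else 0.
α_i > 1 for i ∈ {1, 3}; NE contributions (16, 0, 11), S = 27.
W^NE = Σw_i − S^NE + (Σα_i)·S^NE = 44 + 2.4·27 = 108.8.
Planner: ∂(Σu_j)/∂s_i = Σα_j − 1 = 2.4 > 0, so everyone contributes w_i; S^SO = 44, W^SO = 44 + 2.4·44 = 149.6.
Deadweight loss = 40.8.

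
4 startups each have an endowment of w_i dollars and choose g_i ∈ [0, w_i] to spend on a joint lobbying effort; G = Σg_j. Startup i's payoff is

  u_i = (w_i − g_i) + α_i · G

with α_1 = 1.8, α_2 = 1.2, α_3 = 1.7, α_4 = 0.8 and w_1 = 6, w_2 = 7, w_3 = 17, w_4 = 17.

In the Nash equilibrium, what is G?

30

∂u_i/∂g_i = α_i − 1, so startup i contributes w_i if α_i > 1, else 0.
α_i > 1 for i ∈ {1, 2, 3}; NE contributions (6, 7, 17, 0), G = 30.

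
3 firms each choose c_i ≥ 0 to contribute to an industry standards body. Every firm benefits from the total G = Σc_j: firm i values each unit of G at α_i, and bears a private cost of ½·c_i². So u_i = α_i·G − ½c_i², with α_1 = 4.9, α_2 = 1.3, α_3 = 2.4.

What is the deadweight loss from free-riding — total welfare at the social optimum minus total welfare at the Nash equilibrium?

Firm i's FOC: ∂u_i/∂c_i = α_i − c_i = 0, so c_i* = α_i.
NE contributions = (4.9, 1.3, 2.4); G = 8.6.
W^NE = (Σα)·G − ½Σα_i² = 8.6² − ½·31.46 = 58.23.
Planner sets c_i = Σα_j = 8.6 for every i, so G^SO = 3·8.6 = 25.8.
W^SO = (Σα)·G^SO − ½·3·(Σα)² = (3/2)·8.6² = 110.94.
Deadweight loss = W^SO − W^NE = 52.71.

52.71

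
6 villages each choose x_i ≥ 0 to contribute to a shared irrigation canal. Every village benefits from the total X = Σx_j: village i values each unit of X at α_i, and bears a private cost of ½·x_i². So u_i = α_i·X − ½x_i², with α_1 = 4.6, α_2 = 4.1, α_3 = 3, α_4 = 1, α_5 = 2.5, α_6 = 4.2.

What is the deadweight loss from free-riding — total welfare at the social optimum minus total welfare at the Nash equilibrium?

788.65

Village i's FOC: ∂u_i/∂x_i = α_i − x_i = 0, so x_i* = α_i.
NE contributions = (4.6, 4.1, 3, 1, 2.5, 4.2); X = 19.4.
W^NE = (Σα)·X − ½Σα_i² = 19.4² − ½·71.86 = 340.43.
Planner sets x_i = Σα_j = 19.4 for every i, so X^SO = 6·19.4 = 116.4.
W^SO = (Σα)·X^SO − ½·6·(Σα)² = (6/2)·19.4² = 1129.08.
Deadweight loss = W^SO − W^NE = 788.65.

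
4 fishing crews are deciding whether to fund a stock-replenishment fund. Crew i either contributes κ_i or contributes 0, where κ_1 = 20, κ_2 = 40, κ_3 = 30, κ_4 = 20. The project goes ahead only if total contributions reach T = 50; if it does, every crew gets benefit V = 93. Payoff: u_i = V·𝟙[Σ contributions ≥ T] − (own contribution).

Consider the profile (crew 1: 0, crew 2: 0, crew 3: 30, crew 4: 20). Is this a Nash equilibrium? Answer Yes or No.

Total = 50 ≥ 50: provided.
Crew 1 (pledges 0, payoff 93): pledging 20 → total 70, payoff 73. No gain.
Crew 2 (pledges 0, payoff 93): pledging 40 → total 90, payoff 53. No gain.
Crew 3 (pledges 30, payoff 63): dropping to 0 → total 20, payoff 0. No gain.
Crew 4 (pledges 20, payoff 73): dropping to 0 → total 30, payoff 0. No gain.

Yes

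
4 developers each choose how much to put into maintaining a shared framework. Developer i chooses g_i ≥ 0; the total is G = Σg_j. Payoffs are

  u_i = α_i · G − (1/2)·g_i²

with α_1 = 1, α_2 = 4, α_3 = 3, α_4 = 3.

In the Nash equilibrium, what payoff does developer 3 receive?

Developer i's FOC: ∂u_i/∂g_i = α_i − g_i = 0, so g_i* = α_i.
NE contributions = (1, 4, 3, 3); G = 11.
u_3 = α_3·G − ½·(g_3)² = 3·11 − ½·3² = 28.5.

28.5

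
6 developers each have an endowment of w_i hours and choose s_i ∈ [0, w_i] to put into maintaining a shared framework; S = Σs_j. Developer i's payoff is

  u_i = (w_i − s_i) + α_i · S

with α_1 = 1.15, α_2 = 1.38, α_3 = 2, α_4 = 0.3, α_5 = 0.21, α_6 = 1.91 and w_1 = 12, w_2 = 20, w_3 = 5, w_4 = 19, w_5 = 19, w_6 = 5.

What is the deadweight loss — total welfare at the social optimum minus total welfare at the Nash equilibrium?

226.1

∂u_i/∂s_i = α_i − 1, so developer i contributes w_i if α_i > 1, else 0.
α_i > 1 for i ∈ {1, 2, 3, 6}; NE contributions (12, 20, 5, 0, 0, 5), S = 42.
W^NE = Σw_i − S^NE + (Σα_i)·S^NE = 80 + 5.95·42 = 329.9.
Planner: ∂(Σu_j)/∂s_i = Σα_j − 1 = 5.95 > 0, so everyone contributes w_i; S^SO = 80, W^SO = 80 + 5.95·80 = 556.
Deadweight loss = 226.1.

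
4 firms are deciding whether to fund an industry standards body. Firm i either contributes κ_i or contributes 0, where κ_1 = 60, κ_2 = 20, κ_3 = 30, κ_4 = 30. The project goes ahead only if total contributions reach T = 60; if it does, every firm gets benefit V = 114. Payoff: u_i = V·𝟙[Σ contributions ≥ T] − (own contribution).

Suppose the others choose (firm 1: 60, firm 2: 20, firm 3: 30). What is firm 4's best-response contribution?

0

Others' total = 110 ≥ 60; contributing adds cost 30 for no extra benefit.
Best response: 0.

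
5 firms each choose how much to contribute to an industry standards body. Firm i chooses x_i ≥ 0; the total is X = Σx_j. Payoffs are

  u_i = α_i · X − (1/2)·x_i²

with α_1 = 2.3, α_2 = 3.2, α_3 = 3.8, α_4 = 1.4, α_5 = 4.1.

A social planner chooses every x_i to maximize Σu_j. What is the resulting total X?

Planner FOC: ∂(Σu_j)/∂x_i = (Σα_j) − x_i = 0, so x_i^SO = Σα_j = 14.8 for every i; X^SO = 74.

74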